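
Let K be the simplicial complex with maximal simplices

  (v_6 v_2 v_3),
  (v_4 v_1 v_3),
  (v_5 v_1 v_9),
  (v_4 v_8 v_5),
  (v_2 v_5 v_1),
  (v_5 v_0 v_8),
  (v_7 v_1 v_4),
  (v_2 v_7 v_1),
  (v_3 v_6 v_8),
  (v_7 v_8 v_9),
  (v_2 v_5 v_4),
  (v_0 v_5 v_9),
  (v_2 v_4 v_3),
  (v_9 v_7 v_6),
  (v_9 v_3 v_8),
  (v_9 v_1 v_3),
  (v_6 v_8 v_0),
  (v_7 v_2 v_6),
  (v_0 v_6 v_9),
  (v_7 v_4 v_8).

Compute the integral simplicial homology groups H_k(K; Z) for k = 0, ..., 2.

H_0 = Z,  H_1 = Z × Z/2,  H_2 = 0.

We work with the vertex ordering v_0 < v_1 < v_2 < v_3 < v_4 < v_5 < v_6 < v_7 < v_8 < v_9. The simplices of K, each written with vertices in increasing order, are:

  0-simplices (10): [v_0], [v_1], [v_2], [v_3], [v_4], [v_5], [v_6], [v_7], [v_8], [v_9]
  1-simplices (30): (30 of them)
  2-simplices (20): (20 of them)

so the chain groups are C_0 ≅ Z^10, C_1 ≅ Z^30, C_2 ≅ Z^20.

Boundary ∂_1: C_1 → C_0 sends each edge [p,q] (with p < q) to q − p. For instance
  ∂[v_2,v_3] = [v_3] − [v_2].
The 10×30 boundary matrix has rank 9 and Smith normal form diag(1,1,1,1,1,1,1,1,1).

The boundary map ∂_2: C_2 → C_1 sends each 2-simplex [p,q,r] to [q,r] − [p,r] + [p,q]. For instance
  ∂[v_0,v_5,v_9] = [v_5,v_9] − [v_0,v_9] + [v_0,v_5],
  ∂[v_4,v_5,v_8] = [v_5,v_8] − [v_4,v_8] + [v_4,v_5].
This gives a 30×20 integer matrix of rank 20; reducing to Smith normal form yields diagonal entries (1,1,1,1,1,1,1,1,1,1,1,1,1,1,1,1,1,1,1,2).

Reading off H_k = ker ∂_k / im ∂_{k+1}:

  H_0: rank C_0 − rank ∂_1 = 10 − 9 = 1, and the invariant factors of ∂_1 are all 1, so H_0 ≅ Z.
  H_1: rank ker ∂_1 − rank ∂_2 = (30 − 9) − 20 = 1, and ∂_2 has invariant factor 2 > 1, so H_1 ≅ Z × Z/2.
  H_2: rank ker ∂_2 − rank ∂_3 = (20 − 20) − 0 = 0, and there is no ∂_3, so H_2 ≅ 0.

As a check, the Euler characteristic is 10 − 30 + 20 = 0, which agrees with 1 − 1 + 0 = 0.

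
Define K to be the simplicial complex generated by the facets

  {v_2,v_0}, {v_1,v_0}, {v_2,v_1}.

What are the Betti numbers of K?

Take the total order v_0 < v_1 < v_2 on the vertex set. Then K (dimension 1) consists of the simplices:

  0-simplices (3): [v_0], [v_1], [v_2]
  1-simplices (3): [v_0,v_1], [v_0,v_2], [v_1,v_2]

so the chain groups are C_0 ≅ Z^3, C_1 ≅ Z^3.

∂_1: C_1 → C_0 sends each edge [p,q] (with p < q) to q − p. For instance
  ∂[v_0,v_2] = [v_2] − [v_0].
As a 3×3 matrix over Z this has rank 2, with invariant factors (1,1).

Reading off H_k = ker ∂_k / im ∂_{k+1}:

  H_0: rank C_0 − rank ∂_1 = 3 − 2 = 1, and the invariant factors of ∂_1 are all 1, so H_0 = Z.
  H_1: rank ker ∂_1 − rank ∂_2 = (3 − 2) − 0 = 1, and there is no ∂_2, so H_1 = Z.

Hence the Betti numbers are b_0 = 1, b_1 = 1.

b_0 = 1, b_1 = 1.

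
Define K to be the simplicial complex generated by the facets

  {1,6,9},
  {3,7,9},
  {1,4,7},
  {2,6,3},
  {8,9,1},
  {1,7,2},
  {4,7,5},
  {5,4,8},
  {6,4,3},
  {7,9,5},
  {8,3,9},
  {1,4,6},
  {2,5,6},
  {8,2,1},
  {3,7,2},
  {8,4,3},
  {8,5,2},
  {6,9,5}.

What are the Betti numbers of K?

b_0 = 1, b_1 = 2, b_2 = 1.

We work with the vertex ordering 1 < 2 < 3 < 4 < 5 < 6 < 7 < 8 < 9. The simplices of K, each written with vertices in increasing order, are:

  0-simplices (9): [1], [2], [3], [4], [5], [6], [7], [8], [9]
  1-simplices (27): (27 of them)
  2-simplices (18): [1,2,7], [1,2,8], [1,4,6], [1,4,7], [1,6,9], [1,8,9], [2,3,6], [2,3,7], [2,5,6], [2,5,8], [3,4,6], [3,4,8], [3,7,9], [3,8,9], [4,5,7], [4,5,8], [5,6,9], [5,7,9]

Hence C_0 ≅ Z^9, C_1 ≅ Z^27, C_2 ≅ Z^18.

Boundary ∂_1: C_1 → C_0 maps an edge to its endpoints' difference, ∂[p,q] = q − p. For instance
  ∂[3,8] = [8] − [3].
The resulting 9×27 matrix has rank 8, and its Smith normal form has invariant factors (1,1,1,1,1,1,1,1).

The boundary map ∂_2: C_2 → C_1 maps a triangle to the signed sum of its edges. For instance
  ∂[1,4,6] = [4,6] − [1,6] + [1,4],
  ∂[3,8,9] = [8,9] − [3,9] + [3,8].
This gives a 27×18 integer matrix of rank 17; reducing to Smith normal form yields diagonal entries (1,1,1,1,1,1,1,1,1,1,1,1,1,1,1,1,1).

Now H_k = ker ∂_k / im ∂_{k+1}, so:

  H_0: rank C_0 − rank ∂_1 = 9 − 8 = 1, and the invariant factors of ∂_1 are all 1, so H_0 ≅ Z.
  H_1: rank ker ∂_1 − rank ∂_2 = (27 − 8) − 17 = 2, and the invariant factors of ∂_2 are all 1, so H_1 ≅ Z^2.
  H_2: rank ker ∂_2 − rank ∂_3 = (18 − 17) − 0 = 1, and there is no ∂_3, so H_2 ≅ Z.

Hence the Betti numbers are b_0 = 1, b_1 = 2, b_2 = 1.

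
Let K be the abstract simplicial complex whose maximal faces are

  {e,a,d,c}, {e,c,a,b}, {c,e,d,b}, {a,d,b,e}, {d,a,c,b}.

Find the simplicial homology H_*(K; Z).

We work with the vertex ordering a < b < c < d < e. The simplices of K, each written with vertices in increasing order, are:

  0-simplices (5): a, b, c, d, e
  1-simplices (10): ab, ac, ad, ae, bc, bd, be, cd, ce, de
  2-simplices (10): abc, abd, abe, acd, ace, ade, bcd, bce, bde, cde
  3-simplices (5): abcd, abce, abde, acde, bcde

so the chain groups are C_0 ≅ Z^5, C_1 ≅ Z^10, C_2 ≅ Z^10, C_3 ≅ Z^5.

The boundary map ∂_1: C_1 → C_0 is given by ∂[p,q] = [q] − [p].
The 5×10 boundary matrix has rank 4 and Smith normal form diag(1,1,1,1).

The boundary map ∂_2: C_2 → C_1 sends each 2-simplex [p,q,r] to [q,r] − [p,r] + [p,q]. For instance
  ∂bce = ce − be + bc,
  ∂ace = ce − ae + ac.
The 10×10 boundary matrix has rank 6 and Smith normal form diag(1,1,1,1,1,1).

The boundary map ∂_3: C_3 → C_2 sends each 3-simplex σ to the alternating sum Σ_i (−1)^i (σ with its i-th vertex removed). For instance
  ∂abcd = bcd − acd + abd − abc,
  ∂abce = bce − ace + abe − abc.
As a 10×5 matrix over Z this has rank 4, with invariant factors (1,1,1,1).

Now H_k = ker ∂_k / im ∂_{k+1}, so:

  H_0: rank C_0 − rank ∂_1 = 5 − 4 = 1, and the invariant factors of ∂_1 are all 1, so H_0 ≅ Z.
  H_1: rank ker ∂_1 − rank ∂_2 = (10 − 4) − 6 = 0, and the invariant factors of ∂_2 are all 1, so H_1 ≅ 0.
  H_2: rank ker ∂_2 − rank ∂_3 = (10 − 6) − 4 = 0, and the invariant factors of ∂_3 are all 1, so H_2 ≅ 0.
  H_3: rank ker ∂_3 − rank ∂_4 = (5 − 4) − 0 = 1, and there is no ∂_4, so H_3 ≅ Z.

As a check, the Euler characteristic is 5 − 10 + 10 − 5 = 0, which agrees with 1 − 0 + 0 − 1 = 0.

H_0 ≅ Z,  H_1 = 0,  H_2 = 0,  H_3 ≅ Z.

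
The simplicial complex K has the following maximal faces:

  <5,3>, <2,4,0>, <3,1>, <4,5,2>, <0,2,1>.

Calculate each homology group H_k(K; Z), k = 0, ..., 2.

We work with the vertex ordering 0 < 1 < 2 < 3 < 4 < 5. The simplices of K, each written with vertices in increasing order, are:

  0-simplices (6): [0], [1], [2], [3], [4], [5]
  1-simplices (9): [0,1], [0,2], [0,4], [1,2], [1,3], [2,4], [2,5], [3,5], [4,5]
  2-simplices (3): [0,1,2], [0,2,4], [2,4,5]

so the chain groups are C_0 ≅ Z^6, C_1 ≅ Z^9, C_2 ≅ Z^3.

Boundary ∂_1: C_1 → C_0 is given by ∂[p,q] = [q] − [p].
The 6×9 boundary matrix has rank 5 and Smith normal form diag(1,1,1,1,1).

∂_2: C_2 → C_1 acts by ∂[p,q,r] = [q,r] − [p,r] + [p,q]. For instance
  ∂[0,2,4] = [2,4] − [0,4] + [0,2],
  ∂[0,1,2] = [1,2] − [0,2] + [0,1].
The resulting 9×3 matrix has rank 3, and its Smith normal form has invariant factors (1,1,1).

From H_k ≅ ker(∂_k) / im(∂_{k+1}) we obtain:

  H_0: rank C_0 − rank ∂_1 = 6 − 5 = 1, and the invariant factors of ∂_1 are all 1, so H_0 ≅ Z.
  H_1: rank ker ∂_1 − rank ∂_2 = (9 − 5) − 3 = 1, and the invariant factors of ∂_2 are all 1, so H_1 ≅ Z.
  H_2: rank ker ∂_2 − rank ∂_3 = (3 − 3) − 0 = 0, and there is no ∂_3, so H_2 ≅ 0.

H_0 ≅ Z,  H_1 ≅ Z,  H_2 = 0.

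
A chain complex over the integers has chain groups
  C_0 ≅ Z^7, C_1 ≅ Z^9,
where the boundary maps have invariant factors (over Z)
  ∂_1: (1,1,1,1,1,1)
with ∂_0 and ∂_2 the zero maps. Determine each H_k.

H_0 = Z,  H_1 = Z^3.

H_0: b_0 = 7 − 0 − 6 = 1; torsion from ∂_1 factors > 1: none. So H_0 = Z.
H_1: b_1 = 9 − 6 − 0 = 3; torsion from ∂_2 factors > 1: none. So H_1 = Z^3.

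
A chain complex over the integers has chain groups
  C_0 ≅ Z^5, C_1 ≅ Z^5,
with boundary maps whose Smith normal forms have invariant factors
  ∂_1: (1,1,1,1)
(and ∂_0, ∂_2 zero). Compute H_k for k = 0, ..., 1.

H_0 = Z,  H_1 = Z.

H_0: b_0 = 5 − 0 − 4 = 1; torsion from ∂_1 factors > 1: none. So H_0 = Z.
H_1: b_1 = 5 − 4 − 0 = 1; torsion from ∂_2 factors > 1: none. So H_1 = Z.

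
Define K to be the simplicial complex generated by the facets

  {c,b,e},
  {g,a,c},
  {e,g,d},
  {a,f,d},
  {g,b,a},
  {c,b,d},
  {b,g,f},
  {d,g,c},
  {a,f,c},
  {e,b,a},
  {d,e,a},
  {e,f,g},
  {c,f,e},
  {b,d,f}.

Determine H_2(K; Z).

K has 7 vertices, 21 edges, 14 triangles.
rank ∂_2 = 13, rank ∂_3 = 0 ⇒ b_2 = 14 − 13 − 0 = 1. So H_2 ≅ Z.

H_2 ≅ Z.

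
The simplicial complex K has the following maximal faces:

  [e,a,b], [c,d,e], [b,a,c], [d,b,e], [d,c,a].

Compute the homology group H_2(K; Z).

H_2 = 0.

Fix the vertex order a < b < c < d < e and write every simplex with vertices in increasing order. Then dim K = 2 and the simplices of K are:

  0-simplices (5): a, b, c, d, e
  1-simplices (10): ab, ac, ad, ae, bc, bd, be, cd, ce, de
  2-simplices (5): abc, abe, acd, bde, cde

so the chain groups are C_0 ≅ Z^5, C_1 ≅ Z^10, C_2 ≅ Z^5.

∂_1: C_1 → C_0 maps an edge to its endpoints' difference, ∂[p,q] = q − p. For instance
  ∂bd = d − b.
As a 5×10 matrix over Z this has rank 4, with invariant factors (1,1,1,1).

∂_2: C_2 → C_1 maps a triangle to the signed sum of its edges. For instance
  ∂bde = de − be + bd,
  ∂abe = be − ae + ab.
The 10×5 boundary matrix has rank 5 and Smith normal form diag(1,1,1,1,1).

Computing H_k = (kernel of ∂_k) / (image of ∂_{k+1}):

  H_2: rank ker ∂_2 − rank ∂_3 = (5 − 5) − 0 = 0, and there is no ∂_3, so H_2 ≅ 0.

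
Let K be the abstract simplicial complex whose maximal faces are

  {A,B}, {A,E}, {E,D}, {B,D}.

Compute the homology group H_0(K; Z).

K has 4 vertices, 4 edges.
rank ∂_0 = 0, rank ∂_1 = 3 ⇒ b_0 = 4 − 0 − 3 = 1; all invariant factors of ∂_1 are 1 so no torsion. So H_0 ≅ Z.

H_0 ≅ Z.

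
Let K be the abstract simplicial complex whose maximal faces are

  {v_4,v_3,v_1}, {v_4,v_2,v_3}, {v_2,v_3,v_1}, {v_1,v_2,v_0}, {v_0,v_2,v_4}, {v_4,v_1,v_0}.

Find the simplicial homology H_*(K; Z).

Take the total order v_0 < v_1 < v_2 < v_3 < v_4 on the vertex set. Then K (dimension 2) consists of the simplices:

  0-simplices (5): [v_0], [v_1], [v_2], [v_3], [v_4]
  1-simplices (9): [v_0,v_1], [v_0,v_2], [v_0,v_4], [v_1,v_2], [v_1,v_3], [v_1,v_4], [v_2,v_3], [v_2,v_4], [v_3,v_4]
  2-simplices (6): [v_0,v_1,v_2], [v_0,v_1,v_4], [v_0,v_2,v_4], [v_1,v_2,v_3], [v_1,v_3,v_4], [v_2,v_3,v_4]

Hence C_0 ≅ Z^5, C_1 ≅ Z^9, C_2 ≅ Z^6.

Boundary ∂_1: C_1 → C_0 is given by ∂[p,q] = [q] − [p]. For instance
  ∂[v_2,v_4] = [v_4] − [v_2].
This gives a 5×9 integer matrix of rank 4; reducing to Smith normal form yields diagonal entries (1,1,1,1).

The boundary map ∂_2: C_2 → C_1 sends each 2-simplex [p,q,r] to [q,r] − [p,r] + [p,q]. For instance
  ∂[v_0,v_2,v_4] = [v_2,v_4] − [v_0,v_4] + [v_0,v_2],
  ∂[v_2,v_3,v_4] = [v_3,v_4] − [v_2,v_4] + [v_2,v_3].
As a 9×6 matrix over Z this has rank 5, with invariant factors (1,1,1,1,1).

From H_k ≅ ker(∂_k) / im(∂_{k+1}) we obtain:

  H_0: rank C_0 − rank ∂_1 = 5 − 4 = 1, and the invariant factors of ∂_1 are all 1, so H_0 ≅ Z.
  H_1: rank ker ∂_1 − rank ∂_2 = (9 − 4) − 5 = 0, and the invariant factors of ∂_2 are all 1, so H_1 ≅ 0.
  H_2: rank ker ∂_2 − rank ∂_3 = (6 − 5) − 0 = 1, and there is no ∂_3, so H_2 ≅ Z.

As a check, the Euler characteristic is 5 − 9 + 6 = 2, which agrees with 1 − 0 + 1 = 2.

H_0 = Z,  H_1 = 0,  H_2 = Z.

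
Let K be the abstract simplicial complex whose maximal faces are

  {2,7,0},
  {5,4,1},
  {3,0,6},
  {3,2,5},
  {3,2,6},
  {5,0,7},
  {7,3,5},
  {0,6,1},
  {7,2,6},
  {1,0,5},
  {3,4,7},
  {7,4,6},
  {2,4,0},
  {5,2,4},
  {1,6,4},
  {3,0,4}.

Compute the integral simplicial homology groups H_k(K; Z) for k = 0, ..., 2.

Take the total order 0 < 1 < 2 < 3 < 4 < 5 < 6 < 7 on the vertex set. Then K (dimension 2) consists of the simplices:

  0-simplices (8): [0], [1], [2], [3], [4], [5], [6], [7]
  1-simplices (24): (24 of them)
  2-simplices (16): [0,1,5], [0,1,6], [0,2,4], [0,2,7], [0,3,4], [0,3,6], [0,5,7], [1,4,5], [1,4,6], [2,3,5], [2,3,6], [2,4,5], [2,6,7], [3,4,7], [3,5,7], [4,6,7]

Hence C_0 ≅ Z^8, C_1 ≅ Z^24, C_2 ≅ Z^16.

Boundary ∂_1: C_1 → C_0 maps an edge to its endpoints' difference, ∂[p,q] = q − p. For instance
  ∂[1,6] = [6] − [1].
This gives a 8×24 integer matrix of rank 7; reducing to Smith normal form yields diagonal entries (1,1,1,1,1,1,1).

The boundary map ∂_2: C_2 → C_1 acts by ∂[p,q,r] = [q,r] − [p,r] + [p,q]. For instance
  ∂[3,5,7] = [5,7] − [3,7] + [3,5],
  ∂[0,1,6] = [1,6] − [0,6] + [0,1].
The resulting 24×16 matrix has rank 15, and its Smith normal form has invariant factors (1,1,1,1,1,1,1,1,1,1,1,1,1,1,1).

Now H_k = ker ∂_k / im ∂_{k+1}, so:

  H_0: rank C_0 − rank ∂_1 = 8 − 7 = 1, and the invariant factors of ∂_1 are all 1, so H_0 ≅ Z.
  H_1: rank ker ∂_1 − rank ∂_2 = (24 − 7) − 15 = 2, and the invariant factors of ∂_2 are all 1, so H_1 ≅ Z^2.
  H_2: rank ker ∂_2 − rank ∂_3 = (16 − 15) − 0 = 1, and there is no ∂_3, so H_2 ≅ Z.

As a check, the Euler characteristic is 8 − 24 + 16 = 0, which agrees with 1 − 2 + 1 = 0.

H_0 ≅ Z,  H_1 ≅ Z^2,  H_2 ≅ Z.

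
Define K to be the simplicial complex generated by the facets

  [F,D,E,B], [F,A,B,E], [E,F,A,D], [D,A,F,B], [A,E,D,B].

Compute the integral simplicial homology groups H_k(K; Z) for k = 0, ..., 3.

H_0 = Z,  H_1 = 0,  H_2 = 0,  H_3 = Z.

Order the vertices as A < B < D < E < F. Listing each simplex with vertices in this order, K has dimension 3 with simplices:

  0-simplices (5): A, B, D, E, F
  1-simplices (10): AB, AD, AE, AF, BD, BE, BF, DE, DF, EF
  2-simplices (10): ABD, ABE, ABF, ADE, ADF, AEF, BDE, BDF, BEF, DEF
  3-simplices (5): ABDE, ABDF, ABEF, ADEF, BDEF

so the chain groups are C_0 ≅ Z^5, C_1 ≅ Z^10, C_2 ≅ Z^10, C_3 ≅ Z^5.

∂_1: C_1 → C_0 sends each edge [p,q] (with p < q) to q − p. For instance
  ∂AB = B − A.
This gives a 5×10 integer matrix of rank 4; reducing to Smith normal form yields diagonal entries (1,1,1,1).

Boundary ∂_2: C_2 → C_1 sends each 2-simplex [p,q,r] to [q,r] − [p,r] + [p,q]. For instance
  ∂ABE = BE − AE + AB,
  ∂DEF = EF − DF + DE.
As a 10×10 matrix over Z this has rank 6, with invariant factors (1,1,1,1,1,1).

∂_3: C_3 → C_2 sends each 3-simplex σ to the alternating sum Σ_i (−1)^i (σ with its i-th vertex removed). For instance
  ∂ADEF = DEF − AEF + ADF − ADE,
  ∂BDEF = DEF − BEF + BDF − BDE.
As a 10×5 matrix over Z this has rank 4, with invariant factors (1,1,1,1).

Now H_k = ker ∂_k / im ∂_{k+1}, so:

  H_0: rank C_0 − rank ∂_1 = 5 − 4 = 1, and the invariant factors of ∂_1 are all 1, so H_0 ≅ Z.
  H_1: rank ker ∂_1 − rank ∂_2 = (10 − 4) − 6 = 0, and the invariant factors of ∂_2 are all 1, so H_1 ≅ 0.
  H_2: rank ker ∂_2 − rank ∂_3 = (10 − 6) − 4 = 0, and the invariant factors of ∂_3 are all 1, so H_2 ≅ 0.
  H_3: rank ker ∂_3 − rank ∂_4 = (5 − 4) − 0 = 1, and there is no ∂_4, so H_3 ≅ Z.

(K is a triangulation of the 3-sphere S^3.)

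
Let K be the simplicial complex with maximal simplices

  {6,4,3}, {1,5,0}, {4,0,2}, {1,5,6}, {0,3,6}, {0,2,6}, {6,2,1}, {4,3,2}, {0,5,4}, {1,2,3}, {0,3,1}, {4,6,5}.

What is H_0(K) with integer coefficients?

H_0 ≅ Z.

Fix the vertex order 0 < 1 < 2 < 3 < 4 < 5 < 6 and write every simplex with vertices in increasing order. Then dim K = 2 and the simplices of K are:

  0-simplices (7): [0], [1], [2], [3], [4], [5], [6]
  1-simplices (18): [0,1], [0,2], [0,3], [0,4], [0,5], [0,6], [1,2], [1,3], [1,5], [1,6], [2,3], [2,4], [2,6], [3,4], [3,6], [4,5], [4,6], [5,6]
  2-simplices (12): [0,1,3], [0,1,5], [0,2,4], [0,2,6], [0,3,6], [0,4,5], [1,2,3], [1,2,6], [1,5,6], [2,3,4], [3,4,6], [4,5,6]

Hence C_0 ≅ Z^7, C_1 ≅ Z^18, C_2 ≅ Z^12.

Boundary ∂_1: C_1 → C_0 is given by ∂[p,q] = [q] − [p]. For instance
  ∂[1,2] = [2] − [1].
As a 7×18 matrix over Z this has rank 6, with invariant factors (1,1,1,1,1,1).

Boundary ∂_2: C_2 → C_1 maps a triangle to the signed sum of its edges. For instance
  ∂[0,1,3] = [1,3] − [0,3] + [0,1],
  ∂[2,3,4] = [3,4] − [2,4] + [2,3].
The resulting 18×12 matrix has rank 12, and its Smith normal form has invariant factors (1,1,1,1,1,1,1,1,1,1,1,2).

From H_k ≅ ker(∂_k) / im(∂_{k+1}) we obtain:

  H_0: rank C_0 − rank ∂_1 = 7 − 6 = 1, and the invariant factors of ∂_1 are all 1, so H_0 ≅ Z.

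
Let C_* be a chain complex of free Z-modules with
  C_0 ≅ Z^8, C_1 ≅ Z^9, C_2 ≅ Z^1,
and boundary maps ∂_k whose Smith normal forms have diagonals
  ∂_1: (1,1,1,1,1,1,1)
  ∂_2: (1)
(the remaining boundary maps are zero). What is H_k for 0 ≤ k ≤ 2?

H_0: b_0 = 8 − 0 − 7 = 1; torsion from ∂_1 factors > 1: none. So H_0 ≅ Z.
H_1: b_1 = 9 − 7 − 1 = 1; torsion from ∂_2 factors > 1: none. So H_1 ≅ Z.
H_2: b_2 = 1 − 1 − 0 = 0; torsion from ∂_3 factors > 1: none. So H_2 ≅ 0.

H_0 ≅ Z,  H_1 ≅ Z,  H_2 = 0.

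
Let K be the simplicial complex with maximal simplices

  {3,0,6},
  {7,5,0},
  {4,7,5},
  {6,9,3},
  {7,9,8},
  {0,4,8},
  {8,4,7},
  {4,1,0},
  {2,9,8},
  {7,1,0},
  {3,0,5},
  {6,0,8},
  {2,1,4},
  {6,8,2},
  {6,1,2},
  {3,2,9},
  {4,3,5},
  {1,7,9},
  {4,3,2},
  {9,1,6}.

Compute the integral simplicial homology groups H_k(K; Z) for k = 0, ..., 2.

Take the total order 0 < 1 < 2 < 3 < 4 < 5 < 6 < 7 < 8 < 9 on the vertex set. Then K (dimension 2) consists of the simplices:

  0-simplices (10): [0], [1], [2], [3], [4], [5], [6], [7], [8], [9]
  1-simplices (30): (30 of them)
  2-simplices (20): (20 of them)

giving chain groups C_0 ≅ Z^10, C_1 ≅ Z^30, C_2 ≅ Z^20.

The boundary map ∂_1: C_1 → C_0 is given by ∂[p,q] = [q] − [p].
The 10×30 boundary matrix has rank 9 and Smith normal form diag(1,1,1,1,1,1,1,1,1).

Boundary ∂_2: C_2 → C_1 sends each 2-simplex [p,q,r] to [q,r] − [p,r] + [p,q]. For instance
  ∂[3,6,9] = [6,9] − [3,9] + [3,6],
  ∂[1,2,6] = [2,6] − [1,6] + [1,2].
As a 30×20 matrix over Z this has rank 20, with invariant factors (1,1,1,1,1,1,1,1,1,1,1,1,1,1,1,1,1,1,1,2).

Now H_k = ker ∂_k / im ∂_{k+1}, so:

  H_0: rank C_0 − rank ∂_1 = 10 − 9 = 1, and the invariant factors of ∂_1 are all 1, so H_0 = Z.
  H_1: rank ker ∂_1 − rank ∂_2 = (30 − 9) − 20 = 1, and ∂_2 has invariant factor 2 > 1, so H_1 = Z ⊕ Z_2.
  H_2: rank ker ∂_2 − rank ∂_3 = (20 − 20) − 0 = 0, and there is no ∂_3, so H_2 = 0.

H_0 ≅ Z,  H_1 ≅ Z ⊕ Z_2,  H_2 = 0.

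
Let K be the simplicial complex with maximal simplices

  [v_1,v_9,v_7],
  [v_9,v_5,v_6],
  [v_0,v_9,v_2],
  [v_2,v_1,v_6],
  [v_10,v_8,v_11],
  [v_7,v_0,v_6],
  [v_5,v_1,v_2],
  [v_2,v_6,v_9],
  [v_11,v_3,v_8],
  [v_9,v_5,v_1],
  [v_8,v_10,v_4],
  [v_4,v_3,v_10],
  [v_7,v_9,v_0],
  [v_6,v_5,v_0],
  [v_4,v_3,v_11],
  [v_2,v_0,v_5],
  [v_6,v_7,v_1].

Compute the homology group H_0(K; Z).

H_0 ≅ Z^2.

We work with the vertex ordering v_0 < v_1 < v_2 < v_3 < v_4 < v_5 < v_6 < v_7 < v_8 < v_9 < v_10 < v_11. The simplices of K, each written with vertices in increasing order, are:

  0-simplices (12): [v_0], [v_1], [v_2], [v_3], [v_4], [v_5], [v_6], [v_7], [v_8], [v_9], [v_10], [v_11]
  1-simplices (28): (28 of them)
  2-simplices (17): (17 of them)

Hence C_0 ≅ Z^12, C_1 ≅ Z^28, C_2 ≅ Z^17.

The boundary map ∂_1: C_1 → C_0 sends each edge [p,q] (with p < q) to q − p.
This gives a 12×28 integer matrix of rank 10; reducing to Smith normal form yields diagonal entries (1,1,1,1,1,1,1,1,1,1).

The boundary map ∂_2: C_2 → C_1 maps a triangle to the signed sum of its edges. For instance
  ∂[v_0,v_2,v_5] = [v_2,v_5] − [v_0,v_5] + [v_0,v_2],
  ∂[v_0,v_6,v_7] = [v_6,v_7] − [v_0,v_7] + [v_0,v_6].
The 28×17 boundary matrix has rank 17 and Smith normal form diag(1,1,1,1,1,1,1,1,1,1,1,1,1,1,1,1,2).

From H_k ≅ ker(∂_k) / im(∂_{k+1}) we obtain:

  H_0: rank C_0 − rank ∂_1 = 12 − 10 = 2, and the invariant factors of ∂_1 are all 1, so H_0 = Z^2.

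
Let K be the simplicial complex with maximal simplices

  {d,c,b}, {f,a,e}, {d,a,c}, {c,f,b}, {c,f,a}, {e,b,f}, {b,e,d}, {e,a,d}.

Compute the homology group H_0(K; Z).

H_0 = Z.

Take the total order a < b < c < d < e < f on the vertex set. Then K (dimension 2) consists of the simplices:

  0-simplices (6): a, b, c, d, e, f
  1-simplices (12): ac, ad, ae, af, bc, bd, be, bf, cd, cf, de, ef
  2-simplices (8): acd, acf, ade, aef, bcd, bcf, bde, bef

so the chain groups are C_0 ≅ Z^6, C_1 ≅ Z^12, C_2 ≅ Z^8.

The boundary map ∂_1: C_1 → C_0 is given by ∂[p,q] = [q] − [p].
This gives a 6×12 integer matrix of rank 5; reducing to Smith normal form yields diagonal entries (1,1,1,1,1).

Boundary ∂_2: C_2 → C_1 sends each 2-simplex [p,q,r] to [q,r] − [p,r] + [p,q]. For instance
  ∂bcd = cd − bd + bc,
  ∂acd = cd − ad + ac.
As a 12×8 matrix over Z this has rank 7, with invariant factors (1,1,1,1,1,1,1).

Reading off H_k = ker ∂_k / im ∂_{k+1}:

  H_0: rank C_0 − rank ∂_1 = 6 − 5 = 1, and the invariant factors of ∂_1 are all 1, so H_0 ≅ Z.

(K is a triangulation of the 2-sphere S^2.)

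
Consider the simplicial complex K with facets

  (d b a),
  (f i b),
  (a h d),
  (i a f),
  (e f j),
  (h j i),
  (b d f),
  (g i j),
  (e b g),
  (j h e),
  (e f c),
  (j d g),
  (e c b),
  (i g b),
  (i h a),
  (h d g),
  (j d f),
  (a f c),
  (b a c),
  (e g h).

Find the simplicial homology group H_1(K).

Order the vertices as a < b < c < d < e < f < g < h < i < j. Listing each simplex with vertices in this order, K has dimension 2 with simplices:

  0-simplices (10): a, b, c, d, e, f, g, h, i, j
  1-simplices (30): ab, ac, ad, af, ah, ai, bc, bd, be, bf, bg, bi, ce, cf, df, dg, dh, dj, ef, eg, eh, ej, fi, fj, gh, gi, gj, hi, hj, ij
  2-simplices (20): abc, abd, acf, adh, afi, ahi, bce, bdf, beg, bfi, bgi, cef, dfj, dgh, dgj, efj, egh, ehj, gij, hij

giving chain groups C_0 ≅ Z^10, C_1 ≅ Z^30, C_2 ≅ Z^20.

The boundary map ∂_1: C_1 → C_0 sends each edge [p,q] (with p < q) to q − p.
The resulting 10×30 matrix has rank 9, and its Smith normal form has invariant factors (1,1,1,1,1,1,1,1,1).

∂_2: C_2 → C_1 maps a triangle to the signed sum of its edges. For instance
  ∂beg = eg − bg + be,
  ∂cef = ef − cf + ce.
This gives a 30×20 integer matrix of rank 20; reducing to Smith normal form yields diagonal entries (1,1,1,1,1,1,1,1,1,1,1,1,1,1,1,1,1,1,1,2).

Now H_k = ker ∂_k / im ∂_{k+1}, so:

  H_1: rank ker ∂_1 − rank ∂_2 = (30 − 9) − 20 = 1, and ∂_2 has invariant factor 2 > 1, so H_1 = Z ⊕ Z/2.

(K is a triangulation of the Klein bottle.)

H_1 ≅ Z ⊕ Z/2.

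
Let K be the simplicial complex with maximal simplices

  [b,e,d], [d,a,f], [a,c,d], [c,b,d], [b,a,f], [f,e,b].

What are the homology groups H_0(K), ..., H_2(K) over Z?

H_0 ≅ Z,  H_1 ≅ Z,  H_2 = 0.

Take the total order a < b < c < d < e < f on the vertex set. Then K (dimension 2) consists of the simplices:

  0-simplices (6): a, b, c, d, e, f
  1-simplices (12): ab, ac, ad, af, bc, bd, be, bf, cd, de, df, ef
  2-simplices (6): abf, acd, adf, bcd, bde, bef

Hence C_0 ≅ Z^6, C_1 ≅ Z^12, C_2 ≅ Z^6.

The boundary map ∂_1: C_1 → C_0 maps an edge to its endpoints' difference, ∂[p,q] = q − p. For instance
  ∂bc = c − b.
As a 6×12 matrix over Z this has rank 5, with invariant factors (1,1,1,1,1).

Boundary ∂_2: C_2 → C_1 acts by ∂[p,q,r] = [q,r] − [p,r] + [p,q]. For instance
  ∂bde = de − be + bd,
  ∂bef = ef − bf + be.
The resulting 12×6 matrix has rank 6, and its Smith normal form has invariant factors (1,1,1,1,1,1).

Computing H_k = (kernel of ∂_k) / (image of ∂_{k+1}):

  H_0: rank C_0 − rank ∂_1 = 6 − 5 = 1, and the invariant factors of ∂_1 are all 1, so H_0 = Z.
  H_1: rank ker ∂_1 − rank ∂_2 = (12 − 5) − 6 = 1, and the invariant factors of ∂_2 are all 1, so H_1 = Z.
  H_2: rank ker ∂_2 − rank ∂_3 = (6 − 6) − 0 = 0, and there is no ∂_3, so H_2 = 0.

As a check, the Euler characteristic is 6 − 12 + 6 = 0, which agrees with 1 − 1 + 0 = 0.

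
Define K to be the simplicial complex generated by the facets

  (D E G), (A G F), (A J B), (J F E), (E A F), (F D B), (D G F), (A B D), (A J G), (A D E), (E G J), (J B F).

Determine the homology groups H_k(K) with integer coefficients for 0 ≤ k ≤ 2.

H_0 ≅ Z,  H_1 ≅ Z/2Z,  H_2 = 0.

K has 7 vertices, 18 edges, 12 triangles.
rank ∂_0 = 0, rank ∂_1 = 6 ⇒ b_0 = 7 − 0 − 6 = 1; all invariant factors of ∂_1 are 1 so no torsion. So H_0 = Z.
rank ∂_1 = 6, rank ∂_2 = 12 ⇒ b_1 = 18 − 6 − 12 = 0; ∂_2 has invariant factor(s) [2] giving torsion. So H_1 = Z/2Z.
rank ∂_2 = 12, rank ∂_3 = 0 ⇒ b_2 = 12 − 12 − 0 = 0. So H_2 = 0.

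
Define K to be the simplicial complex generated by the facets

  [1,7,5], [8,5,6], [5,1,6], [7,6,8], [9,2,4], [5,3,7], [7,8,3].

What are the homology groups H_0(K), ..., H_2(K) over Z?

Order the vertices as 1 < 2 < 3 < 4 < 5 < 6 < 7 < 8 < 9. Listing each simplex with vertices in this order, K has dimension 2 with simplices:

  0-simplices (9): [1], [2], [3], [4], [5], [6], [7], [8], [9]
  1-simplices (15): [1,5], [1,6], [1,7], [2,4], [2,9], [3,5], [3,7], [3,8], [4,9], [5,6], [5,7], [5,8], [6,7], [6,8], [7,8]
  2-simplices (7): [1,5,6], [1,5,7], [2,4,9], [3,5,7], [3,7,8], [5,6,8], [6,7,8]

giving chain groups C_0 ≅ Z^9, C_1 ≅ Z^15, C_2 ≅ Z^7.

The boundary map ∂_1: C_1 → C_0 sends each edge [p,q] (with p < q) to q − p.
The resulting 9×15 matrix has rank 7, and its Smith normal form has invariant factors (1,1,1,1,1,1,1).

The boundary map ∂_2: C_2 → C_1 maps a triangle to the signed sum of its edges. For instance
  ∂[3,5,7] = [5,7] − [3,7] + [3,5],
  ∂[1,5,6] = [5,6] − [1,6] + [1,5].
As a 15×7 matrix over Z this has rank 7, with invariant factors (1,1,1,1,1,1,1).

Computing H_k = (kernel of ∂_k) / (image of ∂_{k+1}):

  H_0: rank C_0 − rank ∂_1 = 9 − 7 = 2, and the invariant factors of ∂_1 are all 1, so H_0 ≅ Z^2.
  H_1: rank ker ∂_1 − rank ∂_2 = (15 − 7) − 7 = 1, and the invariant factors of ∂_2 are all 1, so H_1 ≅ Z.
  H_2: rank ker ∂_2 − rank ∂_3 = (7 − 7) − 0 = 0, and there is no ∂_3, so H_2 ≅ 0.

As a check, the Euler characteristic is 9 − 15 + 7 = 1, which agrees with 2 − 1 + 0 = 1.

H_0 = Z^2,  H_1 = Z,  H_2 = 0.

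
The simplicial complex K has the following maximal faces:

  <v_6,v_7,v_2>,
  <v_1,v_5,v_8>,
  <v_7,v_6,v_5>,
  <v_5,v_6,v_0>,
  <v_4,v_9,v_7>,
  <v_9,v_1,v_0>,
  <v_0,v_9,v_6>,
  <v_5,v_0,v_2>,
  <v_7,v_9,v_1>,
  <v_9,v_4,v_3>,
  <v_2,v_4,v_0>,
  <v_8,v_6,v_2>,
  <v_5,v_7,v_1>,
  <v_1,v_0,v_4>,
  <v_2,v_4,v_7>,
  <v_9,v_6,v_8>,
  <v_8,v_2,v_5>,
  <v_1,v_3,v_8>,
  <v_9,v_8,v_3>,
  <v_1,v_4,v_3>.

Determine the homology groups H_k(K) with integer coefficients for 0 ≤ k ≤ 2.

H_0 = Z,  H_1 = Z × Z/2,  H_2 = 0.

Fix the vertex order v_0 < v_1 < v_2 < v_3 < v_4 < v_5 < v_6 < v_7 < v_8 < v_9 and write every simplex with vertices in increasing order. Then dim K = 2 and the simplices of K are:

  0-simplices (10): [v_0], [v_1], [v_2], [v_3], [v_4], [v_5], [v_6], [v_7], [v_8], [v_9]
  1-simplices (30): (30 of them)
  2-simplices (20): (20 of them)

Hence C_0 ≅ Z^10, C_1 ≅ Z^30, C_2 ≅ Z^20.

The boundary map ∂_1: C_1 → C_0 sends each edge [p,q] (with p < q) to q − p.
As a 10×30 matrix over Z this has rank 9, with invariant factors (1,1,1,1,1,1,1,1,1).

∂_2: C_2 → C_1 sends each 2-simplex [p,q,r] to [q,r] − [p,r] + [p,q]. For instance
  ∂[v_1,v_3,v_8] = [v_3,v_8] − [v_1,v_8] + [v_1,v_3],
  ∂[v_4,v_7,v_9] = [v_7,v_9] − [v_4,v_9] + [v_4,v_7].
The resulting 30×20 matrix has rank 20, and its Smith normal form has invariant factors (1,1,1,1,1,1,1,1,1,1,1,1,1,1,1,1,1,1,1,2).

Computing H_k = (kernel of ∂_k) / (image of ∂_{k+1}):

  H_0: rank C_0 − rank ∂_1 = 10 − 9 = 1, and the invariant factors of ∂_1 are all 1, so H_0 ≅ Z.
  H_1: rank ker ∂_1 − rank ∂_2 = (30 − 9) − 20 = 1, and ∂_2 has invariant factor 2 > 1, so H_1 ≅ Z × Z/2.
  H_2: rank ker ∂_2 − rank ∂_3 = (20 − 20) − 0 = 0, and there is no ∂_3, so H_2 ≅ 0.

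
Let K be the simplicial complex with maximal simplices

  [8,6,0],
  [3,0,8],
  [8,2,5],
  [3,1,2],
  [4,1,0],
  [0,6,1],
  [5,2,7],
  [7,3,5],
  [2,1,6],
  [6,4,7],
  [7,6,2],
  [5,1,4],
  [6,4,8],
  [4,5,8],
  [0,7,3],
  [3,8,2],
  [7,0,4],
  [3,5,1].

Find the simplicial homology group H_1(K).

H_1 = Z ⊕ Z/2Z.

Fix the vertex order 0 < 1 < 2 < 3 < 4 < 5 < 6 < 7 < 8 and write every simplex with vertices in increasing order. Then dim K = 2 and the simplices of K are:

  0-simplices (9): [0], [1], [2], [3], [4], [5], [6], [7], [8]
  1-simplices (27): (27 of them)
  2-simplices (18): [0,1,4], [0,1,6], [0,3,7], [0,3,8], [0,4,7], [0,6,8], [1,2,3], [1,2,6], [1,3,5], [1,4,5], [2,3,8], [2,5,7], [2,5,8], [2,6,7], [3,5,7], [4,5,8], [4,6,7], [4,6,8]

so the chain groups are C_0 ≅ Z^9, C_1 ≅ Z^27, C_2 ≅ Z^18.

The boundary map ∂_1: C_1 → C_0 is given by ∂[p,q] = [q] − [p].
The resulting 9×27 matrix has rank 8, and its Smith normal form has invariant factors (1,1,1,1,1,1,1,1).

∂_2: C_2 → C_1 sends each 2-simplex [p,q,r] to [q,r] − [p,r] + [p,q]. For instance
  ∂[0,1,6] = [1,6] − [0,6] + [0,1],
  ∂[2,5,7] = [5,7] − [2,7] + [2,5].
The 27×18 boundary matrix has rank 18 and Smith normal form diag(1,1,1,1,1,1,1,1,1,1,1,1,1,1,1,1,1,2).

Reading off H_k = ker ∂_k / im ∂_{k+1}:

  H_1: rank ker ∂_1 − rank ∂_2 = (27 − 8) − 18 = 1, and ∂_2 has invariant factor 2 > 1, so H_1 = Z ⊕ Z/2Z.

(K is a triangulation of the Klein bottle.)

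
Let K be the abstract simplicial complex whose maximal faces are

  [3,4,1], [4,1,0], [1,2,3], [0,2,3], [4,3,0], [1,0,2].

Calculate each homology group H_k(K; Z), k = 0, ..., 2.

Order the vertices as 0 < 1 < 2 < 3 < 4. Listing each simplex with vertices in this order, K has dimension 2 with simplices:

  0-simplices (5): [0], [1], [2], [3], [4]
  1-simplices (9): [0,1], [0,2], [0,3], [0,4], [1,2], [1,3], [1,4], [2,3], [3,4]
  2-simplices (6): [0,1,2], [0,1,4], [0,2,3], [0,3,4], [1,2,3], [1,3,4]

so the chain groups are C_0 ≅ Z^5, C_1 ≅ Z^9, C_2 ≅ Z^6.

∂_1: C_1 → C_0 is given by ∂[p,q] = [q] − [p]. For instance
  ∂[0,1] = [1] − [0].
The 5×9 boundary matrix has rank 4 and Smith normal form diag(1,1,1,1).

Boundary ∂_2: C_2 → C_1 acts by ∂[p,q,r] = [q,r] − [p,r] + [p,q]. For instance
  ∂[0,3,4] = [3,4] − [0,4] + [0,3],
  ∂[1,2,3] = [2,3] − [1,3] + [1,2].
This gives a 9×6 integer matrix of rank 5; reducing to Smith normal form yields diagonal entries (1,1,1,1,1).

Now H_k = ker ∂_k / im ∂_{k+1}, so:

  H_0: rank C_0 − rank ∂_1 = 5 − 4 = 1, and the invariant factors of ∂_1 are all 1, so H_0 = Z.
  H_1: rank ker ∂_1 − rank ∂_2 = (9 − 4) − 5 = 0, and the invariant factors of ∂_2 are all 1, so H_1 = 0.
  H_2: rank ker ∂_2 − rank ∂_3 = (6 − 5) − 0 = 1, and there is no ∂_3, so H_2 = Z.

As a check, the Euler characteristic is 5 − 9 + 6 = 2, which agrees with 1 − 0 + 1 = 2.
(K is a triangulation of the 2-sphere S^2.)

H_0 = Z,  H_1 = 0,  H_2 = Z.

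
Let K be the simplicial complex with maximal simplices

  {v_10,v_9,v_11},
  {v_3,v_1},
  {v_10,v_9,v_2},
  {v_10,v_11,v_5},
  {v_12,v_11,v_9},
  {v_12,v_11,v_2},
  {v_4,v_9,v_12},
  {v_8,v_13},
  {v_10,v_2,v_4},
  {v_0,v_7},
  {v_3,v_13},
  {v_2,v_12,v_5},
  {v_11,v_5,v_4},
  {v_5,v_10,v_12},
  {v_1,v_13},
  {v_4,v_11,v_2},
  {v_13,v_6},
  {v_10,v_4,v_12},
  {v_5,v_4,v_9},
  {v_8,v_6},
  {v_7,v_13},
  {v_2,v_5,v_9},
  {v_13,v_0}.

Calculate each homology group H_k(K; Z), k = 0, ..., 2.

K has 14 vertices, 30 edges, 14 triangles.
rank ∂_0 = 0, rank ∂_1 = 12 ⇒ b_0 = 14 − 0 − 12 = 2; all invariant factors of ∂_1 are 1 so no torsion. So H_0 = Z^2.
rank ∂_1 = 12, rank ∂_2 = 13 ⇒ b_1 = 30 − 12 − 13 = 5; all invariant factors of ∂_2 are 1 so no torsion. So H_1 = Z^5.
rank ∂_2 = 13, rank ∂_3 = 0 ⇒ b_2 = 14 − 13 − 0 = 1. So H_2 = Z.

H_0 ≅ Z^2,  H_1 ≅ Z^5,  H_2 ≅ Z.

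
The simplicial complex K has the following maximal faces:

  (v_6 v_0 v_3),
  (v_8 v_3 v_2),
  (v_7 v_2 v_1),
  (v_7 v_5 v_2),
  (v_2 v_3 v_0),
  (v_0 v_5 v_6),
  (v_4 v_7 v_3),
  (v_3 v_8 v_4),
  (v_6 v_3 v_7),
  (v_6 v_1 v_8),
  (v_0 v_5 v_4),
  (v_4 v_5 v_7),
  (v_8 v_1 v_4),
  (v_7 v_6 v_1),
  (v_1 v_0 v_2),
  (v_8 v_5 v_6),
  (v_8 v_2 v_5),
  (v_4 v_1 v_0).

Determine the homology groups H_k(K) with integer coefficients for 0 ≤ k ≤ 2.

We work with the vertex ordering v_0 < v_1 < v_2 < v_3 < v_4 < v_5 < v_6 < v_7 < v_8. The simplices of K, each written with vertices in increasing order, are:

  0-simplices (9): [v_0], [v_1], [v_2], [v_3], [v_4], [v_5], [v_6], [v_7], [v_8]
  1-simplices (27): (27 of them)
  2-simplices (18): (18 of them)

Hence C_0 ≅ Z^9, C_1 ≅ Z^27, C_2 ≅ Z^18.

Boundary ∂_1: C_1 → C_0 sends each edge [p,q] (with p < q) to q − p.
The 9×27 boundary matrix has rank 8 and Smith normal form diag(1,1,1,1,1,1,1,1).

∂_2: C_2 → C_1 maps a triangle to the signed sum of its edges. For instance
  ∂[v_0,v_2,v_3] = [v_2,v_3] − [v_0,v_3] + [v_0,v_2],
  ∂[v_4,v_5,v_7] = [v_5,v_7] − [v_4,v_7] + [v_4,v_5].
This gives a 27×18 integer matrix of rank 17; reducing to Smith normal form yields diagonal entries (1,1,1,1,1,1,1,1,1,1,1,1,1,1,1,1,1).

Reading off H_k = ker ∂_k / im ∂_{k+1}:

  H_0: rank C_0 − rank ∂_1 = 9 − 8 = 1, and the invariant factors of ∂_1 are all 1, so H_0 = Z.
  H_1: rank ker ∂_1 − rank ∂_2 = (27 − 8) − 17 = 2, and the invariant factors of ∂_2 are all 1, so H_1 = Z^2.
  H_2: rank ker ∂_2 − rank ∂_3 = (18 − 17) − 0 = 1, and there is no ∂_3, so H_2 = Z.

As a check, the Euler characteristic is 9 − 27 + 18 = 0, which agrees with 1 − 2 + 1 = 0.

H_0 = Z,  H_1 = Z^2,  H_2 = Z.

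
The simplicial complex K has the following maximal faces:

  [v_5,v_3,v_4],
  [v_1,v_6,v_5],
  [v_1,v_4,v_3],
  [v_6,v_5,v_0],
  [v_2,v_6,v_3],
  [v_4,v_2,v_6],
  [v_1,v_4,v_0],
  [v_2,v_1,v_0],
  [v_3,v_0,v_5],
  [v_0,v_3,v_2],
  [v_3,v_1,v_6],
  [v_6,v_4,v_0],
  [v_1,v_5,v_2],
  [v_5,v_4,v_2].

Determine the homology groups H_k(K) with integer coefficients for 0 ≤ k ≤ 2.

H_0 = Z,  H_1 = Z^2,  H_2 = Z.

Fix the vertex order v_0 < v_1 < v_2 < v_3 < v_4 < v_5 < v_6 and write every simplex with vertices in increasing order. Then dim K = 2 and the simplices of K are:

  0-simplices (7): [v_0], [v_1], [v_2], [v_3], [v_4], [v_5], [v_6]
  1-simplices (21): (21 of them)
  2-simplices (14): (14 of them)

Hence C_0 ≅ Z^7, C_1 ≅ Z^21, C_2 ≅ Z^14.

∂_1: C_1 → C_0 maps an edge to its endpoints' difference, ∂[p,q] = q − p. For instance
  ∂[v_2,v_4] = [v_4] − [v_2].
As a 7×21 matrix over Z this has rank 6, with invariant factors (1,1,1,1,1,1).

∂_2: C_2 → C_1 acts by ∂[p,q,r] = [q,r] − [p,r] + [p,q]. For instance
  ∂[v_0,v_3,v_5] = [v_3,v_5] − [v_0,v_5] + [v_0,v_3],
  ∂[v_1,v_5,v_6] = [v_5,v_6] − [v_1,v_6] + [v_1,v_5].
The resulting 21×14 matrix has rank 13, and its Smith normal form has invariant factors (1,1,1,1,1,1,1,1,1,1,1,1,1).

Reading off H_k = ker ∂_k / im ∂_{k+1}:

  H_0: rank C_0 − rank ∂_1 = 7 − 6 = 1, and the invariant factors of ∂_1 are all 1, so H_0 = Z.
  H_1: rank ker ∂_1 − rank ∂_2 = (21 − 6) − 13 = 2, and the invariant factors of ∂_2 are all 1, so H_1 = Z^2.
  H_2: rank ker ∂_2 − rank ∂_3 = (14 − 13) − 0 = 1, and there is no ∂_3, so H_2 = Z.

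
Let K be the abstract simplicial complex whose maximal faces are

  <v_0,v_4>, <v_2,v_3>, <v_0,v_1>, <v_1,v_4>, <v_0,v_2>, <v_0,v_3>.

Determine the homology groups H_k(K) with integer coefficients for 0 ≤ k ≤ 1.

H_0 ≅ Z,  H_1 ≅ Z^2.

Fix the vertex order v_0 < v_1 < v_2 < v_3 < v_4 and write every simplex with vertices in increasing order. Then dim K = 1 and the simplices of K are:

  0-simplices (5): [v_0], [v_1], [v_2], [v_3], [v_4]
  1-simplices (6): [v_0,v_1], [v_0,v_2], [v_0,v_3], [v_0,v_4], [v_1,v_4], [v_2,v_3]

Hence C_0 ≅ Z^5, C_1 ≅ Z^6.

∂_1: C_1 → C_0 is given by ∂[p,q] = [q] − [p].
As a 5×6 matrix over Z this has rank 4, with invariant factors (1,1,1,1).

From H_k ≅ ker(∂_k) / im(∂_{k+1}) we obtain:

  H_0: rank C_0 − rank ∂_1 = 5 − 4 = 1, and the invariant factors of ∂_1 are all 1, so H_0 = Z.
  H_1: rank ker ∂_1 − rank ∂_2 = (6 − 4) − 0 = 2, and there is no ∂_2, so H_1 = Z^2.

(K is a triangulation of a wedge of 2 circles.)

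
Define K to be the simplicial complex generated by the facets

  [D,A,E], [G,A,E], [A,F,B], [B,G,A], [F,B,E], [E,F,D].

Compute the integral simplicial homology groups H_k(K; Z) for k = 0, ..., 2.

K has 6 vertices, 12 edges, 6 triangles.
rank ∂_0 = 0, rank ∂_1 = 5 ⇒ b_0 = 6 − 0 − 5 = 1; all invariant factors of ∂_1 are 1 so no torsion. So H_0 ≅ Z.
rank ∂_1 = 5, rank ∂_2 = 6 ⇒ b_1 = 12 − 5 − 6 = 1; all invariant factors of ∂_2 are 1 so no torsion. So H_1 ≅ Z.
rank ∂_2 = 6, rank ∂_3 = 0 ⇒ b_2 = 6 − 6 − 0 = 0. So H_2 ≅ 0.

H_0 = Z,  H_1 = Z,  H_2 = 0.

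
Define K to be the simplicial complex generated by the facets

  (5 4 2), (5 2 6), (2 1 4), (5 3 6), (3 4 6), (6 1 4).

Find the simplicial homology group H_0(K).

K has 6 vertices, 12 edges, 6 triangles.
rank ∂_0 = 0, rank ∂_1 = 5 ⇒ b_0 = 6 − 0 − 5 = 1; all invariant factors of ∂_1 are 1 so no torsion. So H_0 = Z.

H_0 = Z.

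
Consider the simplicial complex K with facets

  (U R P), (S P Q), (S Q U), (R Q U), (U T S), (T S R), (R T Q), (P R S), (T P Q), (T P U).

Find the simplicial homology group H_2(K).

H_2 = 0.

Fix the vertex order P < Q < R < S < T < U and write every simplex with vertices in increasing order. Then dim K = 2 and the simplices of K are:

  0-simplices (6): P, Q, R, S, T, U
  1-simplices (15): PQ, PR, PS, PT, PU, QR, QS, QT, QU, RS, RT, RU, ST, SU, TU
  2-simplices (10): PQS, PQT, PRS, PRU, PTU, QRT, QRU, QSU, RST, STU

giving chain groups C_0 ≅ Z^6, C_1 ≅ Z^15, C_2 ≅ Z^10.

∂_1: C_1 → C_0 is given by ∂[p,q] = [q] − [p]. For instance
  ∂PT = T − P.
As a 6×15 matrix over Z this has rank 5, with invariant factors (1,1,1,1,1).

∂_2: C_2 → C_1 maps a triangle to the signed sum of its edges. For instance
  ∂QSU = SU − QU + QS,
  ∂PRU = RU − PU + PR.
As a 15×10 matrix over Z this has rank 10, with invariant factors (1,1,1,1,1,1,1,1,1,2).

Reading off H_k = ker ∂_k / im ∂_{k+1}:

  H_2: rank ker ∂_2 − rank ∂_3 = (10 − 10) − 0 = 0, and there is no ∂_3, so H_2 ≅ 0.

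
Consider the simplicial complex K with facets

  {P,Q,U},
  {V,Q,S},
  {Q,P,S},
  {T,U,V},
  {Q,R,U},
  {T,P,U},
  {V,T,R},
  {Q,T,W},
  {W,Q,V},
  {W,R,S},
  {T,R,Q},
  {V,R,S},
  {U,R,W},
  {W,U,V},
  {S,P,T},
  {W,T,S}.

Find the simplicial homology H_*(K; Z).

H_0 ≅ Z,  H_1 ≅ Z^2,  H_2 ≅ Z.

Order the vertices as P < Q < R < S < T < U < V < W. Listing each simplex with vertices in this order, K has dimension 2 with simplices:

  0-simplices (8): P, Q, R, S, T, U, V, W
  1-simplices (24): PQ, PS, PT, PU, QR, QS, QT, QU, QV, QW, RS, RT, RU, RV, RW, ST, SV, SW, TU, TV, TW, UV, UW, VW
  2-simplices (16): PQS, PQU, PST, PTU, QRT, QRU, QSV, QTW, QVW, RSV, RSW, RTV, RUW, STW, TUV, UVW

giving chain groups C_0 ≅ Z^8, C_1 ≅ Z^24, C_2 ≅ Z^16.

∂_1: C_1 → C_0 is given by ∂[p,q] = [q] − [p]. For instance
  ∂TU = U − T.
This gives a 8×24 integer matrix of rank 7; reducing to Smith normal form yields diagonal entries (1,1,1,1,1,1,1).

Boundary ∂_2: C_2 → C_1 sends each 2-simplex [p,q,r] to [q,r] − [p,r] + [p,q]. For instance
  ∂RSV = SV − RV + RS,
  ∂TUV = UV − TV + TU.
As a 24×16 matrix over Z this has rank 15, with invariant factors (1,1,1,1,1,1,1,1,1,1,1,1,1,1,1).

Now H_k = ker ∂_k / im ∂_{k+1}, so:

  H_0: rank C_0 − rank ∂_1 = 8 − 7 = 1, and the invariant factors of ∂_1 are all 1, so H_0 ≅ Z.
  H_1: rank ker ∂_1 − rank ∂_2 = (24 − 7) − 15 = 2, and the invariant factors of ∂_2 are all 1, so H_1 ≅ Z^2.
  H_2: rank ker ∂_2 − rank ∂_3 = (16 − 15) − 0 = 1, and there is no ∂_3, so H_2 ≅ Z.

As a check, the Euler characteristic is 8 − 24 + 16 = 0, which agrees with 1 − 2 + 1 = 0.
(K is a triangulation of the torus T^2.)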